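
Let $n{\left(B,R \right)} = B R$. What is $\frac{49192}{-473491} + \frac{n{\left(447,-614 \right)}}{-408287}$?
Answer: $\frac{109868938774}{193320219917} \approx 0.56833$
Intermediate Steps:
$\frac{49192}{-473491} + \frac{n{\left(447,-614 \right)}}{-408287} = \frac{49192}{-473491} + \frac{447 \left(-614\right)}{-408287} = 49192 \left(- \frac{1}{473491}\right) - - \frac{274458}{408287} = - \frac{49192}{473491} + \frac{274458}{408287} = \frac{109868938774}{193320219917}$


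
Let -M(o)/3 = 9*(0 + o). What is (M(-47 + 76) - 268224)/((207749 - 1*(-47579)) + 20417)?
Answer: -89669/91915 ≈ -0.97556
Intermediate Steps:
M(o) = -27*o (M(o) = -27*(0 + o) = -27*o)
(M(-47 + 76) - 268224)/((207749 - 1*(-47579)) + 20417) = (-27*(-47 + 76) - 268224)/((207749 - 1*(-47579)) + 20417) = (-27*29 - 268224)/((207749 + 47579) + 20417) = (-783 - 268224)/(255328 + 20417) = -269007/275745 = -269007*1/275745 = -89669/91915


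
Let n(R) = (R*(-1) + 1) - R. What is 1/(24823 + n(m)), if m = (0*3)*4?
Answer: 1/24824 ≈ 4.0284e-5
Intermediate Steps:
m = 0 (m = 0*4 = 0)
n(R) = 1 - 2*R (n(R) = (-R + 1) - R = (1 - R) - R = 1 - 2*R)
1/(24823 + n(m)) = 1/(24823 + (1 - 2*0)) = 1/(24823 + (1 + 0)) = 1/(24823 + 1) = 1/24824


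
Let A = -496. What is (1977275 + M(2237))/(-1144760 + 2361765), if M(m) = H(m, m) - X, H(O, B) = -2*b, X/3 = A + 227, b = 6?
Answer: 395614/243401 ≈ 1.6254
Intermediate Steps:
X = -807 (X = 3*(-496 + 227) = 3*(-269) = -807)
H(O, B) = -12 (H(O, B) = -2*6 = -12)
M(m) = 795 (M(m) = -12 - 1*(-807) = -12 + 807 = 795)
(1977275 + M(2237))/(-1144760 + 2361765) = (1977275 + 795)/(-1144760 + 2361765) = 1978070/1217005 = 1978070*(1/1217005) = 395614/243401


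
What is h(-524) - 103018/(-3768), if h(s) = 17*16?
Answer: 563957/1884 ≈ 299.34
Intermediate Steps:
h(s) = 272
h(-524) - 103018/(-3768) = 272 - 103018/(-3768) = 272 - 103018*(-1/3768) = 272 + 51509/1884 = 563957/1884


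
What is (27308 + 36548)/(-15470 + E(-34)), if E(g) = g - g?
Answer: -2456/595 ≈ -4.1277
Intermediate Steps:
E(g) = 0
(27308 + 36548)/(-15470 + E(-34)) = (27308 + 36548)/(-15470 + 0) = 63856/(-15470) = 63856*(-1/15470) = -2456/595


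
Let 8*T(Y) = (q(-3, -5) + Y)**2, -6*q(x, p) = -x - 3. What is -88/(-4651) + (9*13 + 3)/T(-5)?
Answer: 893432/23255 ≈ 38.419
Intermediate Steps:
q(x, p) = 1/2 + x/6 (q(x, p) = -(-x - 3)/6 = -(-3 - x)/6 = 1/2 + x/6)
T(Y) = Y**2/8 (T(Y) = ((1/2 + (1/6)*(-3)) + Y)**2/8 = ((1/2 - 1/2) + Y)**2/8 = (0 + Y)**2/8 = Y**2/8)
-88/(-4651) + (9*13 + 3)/T(-5) = -88/(-4651) + (9*13 + 3)/(((1/8)*(-5)**2)) = -88*(-1/4651) + (117 + 3)/(((1/8)*25)) = 88/4651 + 120/(25/8) = 88/4651 + 120*(8/25) = 88/4651 + 192/5 = 893432/23255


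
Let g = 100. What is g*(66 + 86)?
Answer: 15200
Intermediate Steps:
g*(66 + 86) = 100*(66 + 86) = 100*152 = 15200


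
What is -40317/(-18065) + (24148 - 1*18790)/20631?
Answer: 309524099/124233005 ≈ 2.4915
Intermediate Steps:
-40317/(-18065) + (24148 - 1*18790)/20631 = -40317*(-1/18065) + (24148 - 18790)*(1/20631) = 40317/18065 + 5358*(1/20631) = 40317/18065 + 1786/6877 = 309524099/124233005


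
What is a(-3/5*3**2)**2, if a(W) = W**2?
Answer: 531441/625 ≈ 850.31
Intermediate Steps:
a(-3/5*3**2)**2 = ((-3/5*3**2)**2)**2 = ((-3*1/5*9)**2)**2 = ((-3/5*9)**2)**2 = ((-27/5)**2)**2 = (729/25)**2 = 531441/625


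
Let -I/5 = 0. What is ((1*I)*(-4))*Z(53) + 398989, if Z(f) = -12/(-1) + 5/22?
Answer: 398989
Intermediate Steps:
I = 0 (I = -5*0 = 0)
Z(f) = 269/22 (Z(f) = -12*(-1) + 5*(1/22) = 12 + 5/22 = 269/22)
((1*I)*(-4))*Z(53) + 398989 = ((1*0)*(-4))*(269/22) + 398989 = (0*(-4))*(269/22) + 398989 = 0*(269/22) + 398989 = 0 + 398989 = 398989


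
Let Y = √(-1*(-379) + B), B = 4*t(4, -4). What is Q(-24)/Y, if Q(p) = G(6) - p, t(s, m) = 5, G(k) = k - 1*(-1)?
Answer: 31*√399/399 ≈ 1.5519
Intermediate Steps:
G(k) = 1 + k (G(k) = k + 1 = 1 + k)
Q(p) = 7 - p (Q(p) = (1 + 6) - p = 7 - p)
B = 20 (B = 4*5 = 20)
Y = √399 (Y = √(-1*(-379) + 20) = √(379 + 20) = √399 ≈ 19.975)
Q(-24)/Y = (7 - 1*(-24))/(√399) = (7 + 24)*(√399/399) = 31*(√399/399) = 31*√399/399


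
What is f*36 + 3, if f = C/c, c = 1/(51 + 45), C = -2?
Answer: -6909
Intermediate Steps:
c = 1/96 ≈ 0.010417
f = -192 (f = -2/1/96 = -2*96 = -192)
f*36 + 3 = -192*36 + 3 = -6912 + 3 = -6909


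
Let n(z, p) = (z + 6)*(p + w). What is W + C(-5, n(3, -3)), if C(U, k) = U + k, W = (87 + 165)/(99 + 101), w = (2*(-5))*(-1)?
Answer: 2963/50 ≈ 59.260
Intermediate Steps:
w = 10 (w = -10*(-1) = 10)
n(z, p) = (6 + z)*(10 + p) (n(z, p) = (z + 6)*(p + 10) = (6 + z)*(10 + p))
W = 63/50 (W = 252/200 = 252*(1/200) = 63/50 ≈ 1.2600)
W + C(-5, n(3, -3)) = 63/50 + (-5 + (60 + 6*(-3) + 10*3 - 3*3)) = 63/50 + (-5 + (60 - 18 + 30 - 9)) = 63/50 + (-5 + 63) = 63/50 + 58 = 2963/50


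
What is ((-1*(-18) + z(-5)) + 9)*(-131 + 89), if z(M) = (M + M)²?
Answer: -5334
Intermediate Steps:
z(M) = 4*M² (z(M) = (2*M)² = 4*M²)
((-1*(-18) + z(-5)) + 9)*(-131 + 89) = ((-1*(-18) + 4*(-5)²) + 9)*(-131 + 89) = ((18 + 4*25) + 9)*(-42) = ((18 + 100) + 9)*(-42) = (118 + 9)*(-42) = 127*(-42) = -5334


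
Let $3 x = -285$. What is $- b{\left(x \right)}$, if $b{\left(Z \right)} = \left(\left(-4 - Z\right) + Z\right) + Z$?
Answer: $99$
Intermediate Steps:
$x = -95$ ($x = \frac{1}{3} \left(-285\right) = -95$)
$b{\left(Z \right)} = -4 + Z$
$- b{\left(x \right)} = - (-4 - 95) = \left(-1\right) \left(-99\right) = 99$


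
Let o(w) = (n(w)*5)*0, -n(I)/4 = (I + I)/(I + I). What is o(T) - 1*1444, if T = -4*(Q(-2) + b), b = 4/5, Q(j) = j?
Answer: -1444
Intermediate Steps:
n(I) = -4 (n(I) = -4*(I + I)/(I + I) = -4*2*I/(2*I) = -4*2*I*1/(2*I) = -4*1 = -4)
b = 4/5 (b = 4*(1/5) = 4/5 ≈ 0.80000)
T = 24/5 (T = -4*(-2 + 4/5) = -4*(-6/5) = 24/5 ≈ 4.8000)
o(w) = 0 (o(w) = -4*5*0 = -20*0 = 0)
o(T) - 1*1444 = 0 - 1*1444 = 0 - 1444 = -1444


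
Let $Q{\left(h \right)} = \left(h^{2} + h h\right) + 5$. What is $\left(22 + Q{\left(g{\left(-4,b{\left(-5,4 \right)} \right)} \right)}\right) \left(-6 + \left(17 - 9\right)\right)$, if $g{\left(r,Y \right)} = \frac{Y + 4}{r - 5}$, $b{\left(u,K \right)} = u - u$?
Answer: $\frac{4438}{81} \approx 54.79$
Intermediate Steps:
$b{\left(u,K \right)} = 0$
$g{\left(r,Y \right)} = \frac{4 + Y}{-5 + r}$
$Q{\left(h \right)} = 5 + 2 h^{2}$ ($Q{\left(h \right)} = \left(h^{2} + h^{2}\right) + 5 = 2 h^{2} + 5 = 5 + 2 h^{2}$)
$\left(22 + Q{\left(g{\left(-4,b{\left(-5,4 \right)} \right)} \right)}\right) \left(-6 + \left(17 - 9\right)\right) = \left(22 + \left(5 + 2 \left(\frac{4 + 0}{-5 - 4}\right)^{2}\right)\right) \left(-6 + \left(17 - 9\right)\right) = \left(22 + \left(5 + 2 \left(\frac{1}{-9} \cdot 4\right)^{2}\right)\right) \left(-6 + 8\right) = \left(22 + \left(5 + 2 \left(\left(- \frac{1}{9}\right) 4\right)^{2}\right)\right) 2 = \left(22 + \left(5 + 2 \left(- \frac{4}{9}\right)^{2}\right)\right) 2 = \left(22 + \left(5 + 2 \cdot \frac{16}{81}\right)\right) 2 = \left(22 + \left(5 + \frac{32}{81}\right)\right) 2 = \left(22 + \frac{437}{81}\right) 2 = \frac{2219}{81} \cdot 2 = \frac{4438}{81}$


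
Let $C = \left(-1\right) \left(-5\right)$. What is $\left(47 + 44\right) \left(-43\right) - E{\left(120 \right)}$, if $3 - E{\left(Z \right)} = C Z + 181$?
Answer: $-3135$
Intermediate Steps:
$C = 5$
$E{\left(Z \right)} = -178 - 5 Z$ ($E{\left(Z \right)} = 3 - \left(5 Z + 181\right) = 3 - \left(181 + 5 Z\right) = -178 - 5 Z$)
$\left(47 + 44\right) \left(-43\right) - E{\left(120 \right)} = \left(47 + 44\right) \left(-43\right) - \left(-178 - 600\right) = 91 \left(-43\right) - \left(-178 - 600\right) = -3913 - -778 = -3913 + 778 = -3135$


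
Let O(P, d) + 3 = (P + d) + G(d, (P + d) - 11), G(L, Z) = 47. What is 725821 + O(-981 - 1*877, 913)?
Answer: 724920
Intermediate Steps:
O(P, d) = 44 + P + d (O(P, d) = -3 + ((P + d) + 47) = -3 + (47 + P + d) = 44 + P + d)
725821 + O(-981 - 1*877, 913) = 725821 + (44 + (-981 - 1*877) + 913) = 725821 + (44 + (-981 - 877) + 913) = 725821 + (44 - 1858 + 913) = 725821 - 901 = 724920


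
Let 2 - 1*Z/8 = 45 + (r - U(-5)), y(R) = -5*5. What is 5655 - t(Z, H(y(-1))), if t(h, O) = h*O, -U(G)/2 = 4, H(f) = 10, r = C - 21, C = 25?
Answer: 10055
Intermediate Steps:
y(R) = -25
r = 4 (r = 25 - 21 = 4)
U(G) = -8 (U(G) = -2*4 = -8)
Z = -440 (Z = 16 - 8*(45 + (4 - 1*(-8))) = 16 - 8*(45 + (4 + 8)) = 16 - 8*(45 + 12) = 16 - 8*57 = 16 - 456 = -440)
t(h, O) = O*h
5655 - t(Z, H(y(-1))) = 5655 - 10*(-440) = 5655 - 1*(-4400) = 5655 + 4400 = 10055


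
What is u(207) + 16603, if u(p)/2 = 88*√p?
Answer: 16603 + 528*√23 ≈ 19135.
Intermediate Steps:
u(p) = 176*√p (u(p) = 2*(88*√p) = 176*√p)
u(207) + 16603 = 176*√207 + 16603 = 176*(3*√23) + 16603 = 528*√23 + 16603 = 16603 + 528*√23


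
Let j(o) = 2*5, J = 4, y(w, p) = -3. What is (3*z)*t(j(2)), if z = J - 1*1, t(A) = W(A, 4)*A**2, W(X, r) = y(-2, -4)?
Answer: -2700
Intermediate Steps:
W(X, r) = -3
j(o) = 10
t(A) = -3*A**2
z = 3 (z = 4 - 1*1 = 4 - 1 = 3)
(3*z)*t(j(2)) = (3*3)*(-3*10**2) = 9*(-3*100) = 9*(-300) = -2700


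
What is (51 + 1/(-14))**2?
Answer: 508369/196 ≈ 2593.7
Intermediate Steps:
(51 + 1/(-14))**2 = (51 - 1/14)**2 = (713/14)**2 = 508369/196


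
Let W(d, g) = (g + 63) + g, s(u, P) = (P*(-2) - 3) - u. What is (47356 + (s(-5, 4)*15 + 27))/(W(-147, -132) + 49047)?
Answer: 47293/48846 ≈ 0.96821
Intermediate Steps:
s(u, P) = -3 - u - 2*P (s(u, P) = (-2*P - 3) - u = (-3 - 2*P) - u = -3 - u - 2*P)
W(d, g) = 63 + 2*g (W(d, g) = (63 + g) + g = 63 + 2*g)
(47356 + (s(-5, 4)*15 + 27))/(W(-147, -132) + 49047) = (47356 + ((-3 - 1*(-5) - 2*4)*15 + 27))/((63 + 2*(-132)) + 49047) = (47356 + ((-3 + 5 - 8)*15 + 27))/((63 - 264) + 49047) = (47356 + (-6*15 + 27))/(-201 + 49047) = (47356 + (-90 + 27))/48846 = (47356 - 63)*(1/48846) = 47293*(1/48846) = 47293/48846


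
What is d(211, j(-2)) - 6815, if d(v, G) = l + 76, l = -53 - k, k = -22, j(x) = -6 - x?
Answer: -6770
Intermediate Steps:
l = -31 (l = -53 - 1*(-22) = -53 + 22 = -31)
d(v, G) = 45 (d(v, G) = -31 + 76 = 45)
d(211, j(-2)) - 6815 = 45 - 6815 = -6770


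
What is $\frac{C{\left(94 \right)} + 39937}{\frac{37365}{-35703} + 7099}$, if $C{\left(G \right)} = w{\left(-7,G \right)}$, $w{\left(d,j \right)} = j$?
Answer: $\frac{476408931}{84472744} \approx 5.6398$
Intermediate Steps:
$C{\left(G \right)} = G$
$\frac{C{\left(94 \right)} + 39937}{\frac{37365}{-35703} + 7099} = \frac{94 + 39937}{\frac{37365}{-35703} + 7099} = \frac{40031}{37365 \left(- \frac{1}{35703}\right) + 7099} = \frac{40031}{- \frac{12455}{11901} + 7099} = \frac{40031}{\frac{84472744}{11901}} = 40031 \cdot \frac{11901}{84472744} = \frac{476408931}{84472744}$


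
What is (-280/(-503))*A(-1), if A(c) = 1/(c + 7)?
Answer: 140/1509 ≈ 0.092777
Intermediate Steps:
A(c) = 1/(7 + c)
(-280/(-503))*A(-1) = (-280/(-503))/(7 - 1) = -280*(-1/503)/6 = (280/503)*(⅙) = 140/1509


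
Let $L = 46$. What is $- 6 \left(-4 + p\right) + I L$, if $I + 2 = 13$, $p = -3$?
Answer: $548$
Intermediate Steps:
$I = 11$ ($I = -2 + 13 = 11$)
$- 6 \left(-4 + p\right) + I L = - 6 \left(-4 - 3\right) + 11 \cdot 46 = \left(-6\right) \left(-7\right) + 506 = 42 + 506 = 548$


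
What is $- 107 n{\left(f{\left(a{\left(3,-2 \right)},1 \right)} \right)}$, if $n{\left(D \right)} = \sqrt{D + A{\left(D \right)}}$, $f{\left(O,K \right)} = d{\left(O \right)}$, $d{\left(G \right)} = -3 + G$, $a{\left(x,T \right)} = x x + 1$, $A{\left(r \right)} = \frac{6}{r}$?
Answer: $- \frac{107 \sqrt{385}}{7} \approx -299.93$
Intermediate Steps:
$a{\left(x,T \right)} = 1 + x^{2}$ ($a{\left(x,T \right)} = x^{2} + 1 = 1 + x^{2}$)
$f{\left(O,K \right)} = -3 + O$
$n{\left(D \right)} = \sqrt{D + \frac{6}{D}}$
$- 107 n{\left(f{\left(a{\left(3,-2 \right)},1 \right)} \right)} = - 107 \sqrt{\left(-3 + \left(1 + 3^{2}\right)\right) + \frac{6}{-3 + \left(1 + 3^{2}\right)}} = - 107 \sqrt{\left(-3 + \left(1 + 9\right)\right) + \frac{6}{-3 + \left(1 + 9\right)}} = - 107 \sqrt{\left(-3 + 10\right) + \frac{6}{-3 + 10}} = - 107 \sqrt{7 + \frac{6}{7}} = - 107 \sqrt{\frac{55}{7}} = - 107 \frac{\sqrt{385}}{7} = - \frac{107 \sqrt{385}}{7}$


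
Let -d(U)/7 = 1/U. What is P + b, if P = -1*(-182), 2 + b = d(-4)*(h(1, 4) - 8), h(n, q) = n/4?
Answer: 2663/16 ≈ 166.44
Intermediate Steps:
d(U) = -7/U
h(n, q) = n/4 (h(n, q) = n*(¼) = n/4)
b = -249/16 (b = -2 + (-7/(-4))*((¼)*1 - 8) = -2 + (-7*(-¼))*(¼ - 8) = -2 + (7/4)*(-31/4) = -2 - 217/16 = -249/16 ≈ -15.563)
P = 182
P + b = 182 - 249/16 = 2663/16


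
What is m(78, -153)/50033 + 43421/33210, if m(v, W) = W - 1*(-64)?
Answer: 2169527203/1661595930 ≈ 1.3057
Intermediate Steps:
m(v, W) = 64 + W (m(v, W) = W + 64 = 64 + W)
m(78, -153)/50033 + 43421/33210 = (64 - 153)/50033 + 43421/33210 = -89*1/50033 + 43421*(1/33210) = -89/50033 + 43421/33210 = 2169527203/1661595930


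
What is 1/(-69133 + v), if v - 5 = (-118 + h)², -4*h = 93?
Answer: -16/786823 ≈ -2.0335e-5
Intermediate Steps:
h = -93/4 (h = -¼*93 = -93/4 ≈ -23.250)
v = 319305/16 (v = 5 + (-118 - 93/4)² = 5 + (-565/4)² = 5 + 319225/16 = 319305/16 ≈ 19957.)
1/(-69133 + v) = 1/(-69133 + 319305/16) = 1/(-786823/16) = -16/786823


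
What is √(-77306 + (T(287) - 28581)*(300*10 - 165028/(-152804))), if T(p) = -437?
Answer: 2*I*√31799469489114633/38201 ≈ 9336.1*I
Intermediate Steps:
√(-77306 + (T(287) - 28581)*(300*10 - 165028/(-152804))) = √(-77306 + (-437 - 28581)*(300*10 - 165028/(-152804))) = √(-77306 - 29018*(3000 - 165028*(-1/152804))) = √(-77306 - 29018*(3000 + 41257/38201)) = √(-77306 - 29018*114644257/38201) = √(-77306 - 3326747049626/38201) = √(-3329700216132/38201) = 2*I*√31799469489114633/38201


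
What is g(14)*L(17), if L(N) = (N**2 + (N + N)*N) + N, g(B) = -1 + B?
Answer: 11492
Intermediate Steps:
L(N) = N + 3*N**2 (L(N) = (N**2 + (2*N)*N) + N = (N**2 + 2*N**2) + N = 3*N**2 + N = N + 3*N**2)
g(14)*L(17) = (-1 + 14)*(17*(1 + 3*17)) = 13*(17*(1 + 51)) = 13*(17*52) = 13*884 = 11492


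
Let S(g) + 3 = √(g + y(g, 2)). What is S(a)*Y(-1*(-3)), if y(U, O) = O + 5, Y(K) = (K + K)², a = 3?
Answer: -108 + 36*√10 ≈ 5.8420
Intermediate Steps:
Y(K) = 4*K² (Y(K) = (2*K)² = 4*K²)
y(U, O) = 5 + O
S(g) = -3 + √(7 + g) (S(g) = -3 + √(g + (5 + 2)) = -3 + √(g + 7) = -3 + √(7 + g))
S(a)*Y(-1*(-3)) = (-3 + √(7 + 3))*(4*(-1*(-3))²) = (-3 + √10)*(4*3²) = (-3 + √10)*(4*9) = (-3 + √10)*36 = -108 + 36*√10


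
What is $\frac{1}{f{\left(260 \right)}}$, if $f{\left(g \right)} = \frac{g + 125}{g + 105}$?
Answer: $\frac{73}{77} \approx 0.94805$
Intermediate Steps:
$f{\left(g \right)} = \frac{125 + g}{105 + g}$
$\frac{1}{f{\left(260 \right)}} = \frac{1}{\frac{1}{105 + 260} \left(125 + 260\right)} = \frac{1}{\frac{1}{365} \cdot 385} = \frac{1}{\frac{77}{73}} = \frac{73}{77}$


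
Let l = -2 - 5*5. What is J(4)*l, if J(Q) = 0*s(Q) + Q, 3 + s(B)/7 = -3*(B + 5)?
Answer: -108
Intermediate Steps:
s(B) = -126 - 21*B (s(B) = -21 + 7*(-3*(B + 5)) = -21 + 7*(-3*(5 + B)) = -21 + 7*(-15 - 3*B) = -21 + (-105 - 21*B) = -126 - 21*B)
l = -27 (l = -2 - 25 = -27)
J(Q) = Q (J(Q) = 0*(-126 - 21*Q) + Q = 0 + Q = Q)
J(4)*l = 4*(-27) = -108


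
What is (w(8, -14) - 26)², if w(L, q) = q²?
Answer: 28900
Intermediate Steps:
(w(8, -14) - 26)² = ((-14)² - 26)² = (196 - 26)² = 170² = 28900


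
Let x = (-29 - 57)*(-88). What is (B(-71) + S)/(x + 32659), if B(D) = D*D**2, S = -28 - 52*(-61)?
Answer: -354767/40227 ≈ -8.8191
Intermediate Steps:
S = 3144 (S = -28 + 3172 = 3144)
x = 7568 (x = -86*(-88) = 7568)
B(D) = D**3
(B(-71) + S)/(x + 32659) = ((-71)**3 + 3144)/(7568 + 32659) = (-357911 + 3144)/40227 = -354767*1/40227 = -354767/40227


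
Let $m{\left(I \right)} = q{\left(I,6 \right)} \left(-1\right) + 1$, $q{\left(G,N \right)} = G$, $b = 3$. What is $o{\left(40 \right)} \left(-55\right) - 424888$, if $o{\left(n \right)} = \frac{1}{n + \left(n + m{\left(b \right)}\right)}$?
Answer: $- \frac{33141319}{78} \approx -4.2489 \cdot 10^{5}$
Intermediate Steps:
$m{\left(I \right)} = 1 - I$ ($m{\left(I \right)} = I \left(-1\right) + 1 = - I + 1 = 1 - I$)
$o{\left(n \right)} = \frac{1}{-2 + 2 n}$ ($o{\left(n \right)} = \frac{1}{n + \left(n + \left(1 - 3\right)\right)} = \frac{1}{n + \left(n - 2\right)} = \frac{1}{n + \left(-2 + n\right)} = \frac{1}{-2 + 2 n}$)
$o{\left(40 \right)} \left(-55\right) - 424888 = \frac{1}{2 \left(-1 + 40\right)} \left(-55\right) - 424888 = \frac{1}{2 \cdot 39} \left(-55\right) - 424888 = \frac{1}{2} \cdot \frac{1}{39} \left(-55\right) - 424888 = \frac{1}{78} \left(-55\right) - 424888 = - \frac{55}{78} - 424888 = - \frac{33141319}{78}$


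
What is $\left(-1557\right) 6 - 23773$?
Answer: $-33115$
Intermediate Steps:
$\left(-1557\right) 6 - 23773 = -9342 - 23773 = -33115$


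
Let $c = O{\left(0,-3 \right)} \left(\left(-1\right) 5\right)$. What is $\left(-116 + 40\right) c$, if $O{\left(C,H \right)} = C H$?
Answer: $0$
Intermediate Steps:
$c = 0$ ($c = 0 \left(-3\right) \left(\left(-1\right) 5\right) = 0 \left(-5\right) = 0$)
$\left(-116 + 40\right) c = \left(-116 + 40\right) 0 = \left(-76\right) 0 = 0$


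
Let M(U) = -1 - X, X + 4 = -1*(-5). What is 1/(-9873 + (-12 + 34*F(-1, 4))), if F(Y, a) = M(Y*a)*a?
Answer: -1/10157 ≈ -9.8454e-5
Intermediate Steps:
X = 1 (X = -4 - 1*(-5) = -4 + 5 = 1)
M(U) = -2 (M(U) = -1 - 1*1 = -1 - 1 = -2)
F(Y, a) = -2*a
1/(-9873 + (-12 + 34*F(-1, 4))) = 1/(-9873 + (-12 + 34*(-2*4))) = 1/(-9873 + (-12 + 34*(-8))) = 1/(-9873 + (-12 - 272)) = 1/(-9873 - 284) = 1/(-10157) = -1/10157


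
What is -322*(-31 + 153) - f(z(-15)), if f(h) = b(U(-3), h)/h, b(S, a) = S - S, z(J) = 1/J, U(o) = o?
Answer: -39284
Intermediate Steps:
b(S, a) = 0
f(h) = 0 (f(h) = 0/h = 0)
-322*(-31 + 153) - f(z(-15)) = -322*(-31 + 153) - 1*0 = -322*122 + 0 = -39284 + 0 = -39284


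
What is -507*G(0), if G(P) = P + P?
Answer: 0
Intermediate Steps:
G(P) = 2*P
-507*G(0) = -1014*0 = -507*0 = 0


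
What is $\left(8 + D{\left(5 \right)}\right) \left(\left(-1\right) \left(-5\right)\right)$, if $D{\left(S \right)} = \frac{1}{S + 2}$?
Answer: $\frac{285}{7} \approx 40.714$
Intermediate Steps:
$D{\left(S \right)} = \frac{1}{2 + S}$
$\left(8 + D{\left(5 \right)}\right) \left(\left(-1\right) \left(-5\right)\right) = \left(8 + \frac{1}{2 + 5}\right) \left(\left(-1\right) \left(-5\right)\right) = \left(8 + \frac{1}{7}\right) 5 = \frac{57}{7} \cdot 5 = \frac{285}{7}$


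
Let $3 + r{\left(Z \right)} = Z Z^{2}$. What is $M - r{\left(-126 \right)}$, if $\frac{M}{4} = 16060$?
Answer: $2064619$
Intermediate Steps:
$r{\left(Z \right)} = -3 + Z^{3}$ ($r{\left(Z \right)} = -3 + Z Z^{2} = -3 + Z^{3}$)
$M = 64240$ ($M = 4 \cdot 16060 = 64240$)
$M - r{\left(-126 \right)} = 64240 - \left(-3 + \left(-126\right)^{3}\right) = 64240 - \left(-3 - 2000376\right) = 64240 - -2000379 = 64240 + 2000379 = 2064619$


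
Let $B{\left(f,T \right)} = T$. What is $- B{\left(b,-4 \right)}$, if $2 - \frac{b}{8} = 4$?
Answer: $4$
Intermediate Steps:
$b = -16$ ($b = 16 - 32 = -16$)
$- B{\left(b,-4 \right)} = \left(-1\right) \left(-4\right) = 4$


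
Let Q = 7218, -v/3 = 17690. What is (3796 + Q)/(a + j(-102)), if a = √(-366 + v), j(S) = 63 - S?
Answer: 605770/26887 - 22028*I*√13359/80661 ≈ 22.53 - 31.564*I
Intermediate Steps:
v = -53070 (v = -3*17690 = -53070)
a = 2*I*√13359 (a = √(-366 - 53070) = √(-53436) = 2*I*√13359 ≈ 231.16*I)
(3796 + Q)/(a + j(-102)) = (3796 + 7218)/(2*I*√13359 + (63 - 1*(-102))) = 11014/(2*I*√13359 + (63 + 102)) = 11014/(2*I*√13359 + 165) = 11014/(165 + 2*I*√13359)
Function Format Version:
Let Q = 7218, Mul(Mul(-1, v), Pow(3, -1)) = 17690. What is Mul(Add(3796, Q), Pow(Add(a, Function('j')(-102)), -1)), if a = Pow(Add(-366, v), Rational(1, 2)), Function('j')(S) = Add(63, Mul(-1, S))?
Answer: Add(Rational(605770, 26887), Mul(Rational(-22028, 80661), I, Pow(13359, Rational(1, 2)))) ≈ Add(22.530, Mul(-31.564, I))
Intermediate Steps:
v = -53070 (v = Mul(-3, 17690) = -53070)
a = Mul(2, I, Pow(13359, Rational(1, 2))) (a = Pow(Add(-366, -53070), Rational(1, 2)) = Pow(-53436, Rational(1, 2)) = Mul(2, I, Pow(13359, Rational(1, 2))) ≈ Mul(231.16, I))
Mul(Add(3796, Q), Pow(Add(a, Function('j')(-102)), -1)) = Mul(Add(3796, 7218), Pow(Add(Mul(2, I, Pow(13359, Rational(1, 2))), Add(63, Mul(-1, -102))), -1)) = Mul(11014, Pow(Add(Mul(2, I, Pow(13359, Rational(1, 2))), Add(63, 102)), -1)) = Mul(11014, Pow(Add(Mul(2, I, Pow(13359, Rational(1, 2))), 165), -1)) = Mul(11014, Pow(Add(165, Mul(2, I, Pow(13359, Rational(1, 2)))), -1))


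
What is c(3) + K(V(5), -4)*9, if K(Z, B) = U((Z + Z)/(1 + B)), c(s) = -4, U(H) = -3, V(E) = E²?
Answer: -31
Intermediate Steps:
K(Z, B) = -3
c(3) + K(V(5), -4)*9 = -4 - 3*9 = -4 - 27 = -31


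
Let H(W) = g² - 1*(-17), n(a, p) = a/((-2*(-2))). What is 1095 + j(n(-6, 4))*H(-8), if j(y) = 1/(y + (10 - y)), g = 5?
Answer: 5496/5 ≈ 1099.2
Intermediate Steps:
n(a, p) = a/4
H(W) = 42 (H(W) = 5² - 1*(-17) = 25 + 17 = 42)
j(y) = ⅒ (j(y) = 1/10 = ⅒)
1095 + j(n(-6, 4))*H(-8) = 1095 + (⅒)*42 = 1095 + 21/5 = 5496/5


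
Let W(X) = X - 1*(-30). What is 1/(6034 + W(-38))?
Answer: 1/6026 ≈ 0.00016595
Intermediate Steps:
W(X) = 30 + X (W(X) = X + 30 = 30 + X)
1/(6034 + W(-38)) = 1/(6034 + (30 - 38)) = 1/(6034 - 8) = 1/6026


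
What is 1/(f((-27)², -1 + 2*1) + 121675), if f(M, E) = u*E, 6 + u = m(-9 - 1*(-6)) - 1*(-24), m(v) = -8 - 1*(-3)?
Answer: 1/121688 ≈ 8.2177e-6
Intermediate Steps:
m(v) = -5 (m(v) = -8 + 3 = -5)
u = 13 (u = -6 + (-5 - 1*(-24)) = -6 + (-5 + 24) = -6 + 19 = 13)
f(M, E) = 13*E
1/(f((-27)², -1 + 2*1) + 121675) = 1/(13*(-1 + 2*1) + 121675) = 1/(13*(-1 + 2) + 121675) = 1/(13*1 + 121675) = 1/(13 + 121675) = 1/121688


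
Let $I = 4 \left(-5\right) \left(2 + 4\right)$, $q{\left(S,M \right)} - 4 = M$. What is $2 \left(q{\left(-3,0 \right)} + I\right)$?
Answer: $-232$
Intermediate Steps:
$q{\left(S,M \right)} = 4 + M$
$I = -120$ ($I = \left(-20\right) 6 = -120$)
$2 \left(q{\left(-3,0 \right)} + I\right) = 2 \left(\left(4 + 0\right) - 120\right) = 2 \left(4 - 120\right) = 2 \left(-116\right) = -232$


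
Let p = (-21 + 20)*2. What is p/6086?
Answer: -1/3043 ≈ -0.00032862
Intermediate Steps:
p = -2 (p = -1*2 = -2)
p/6086 = -2/6086 = -2*1/6086 = -1/3043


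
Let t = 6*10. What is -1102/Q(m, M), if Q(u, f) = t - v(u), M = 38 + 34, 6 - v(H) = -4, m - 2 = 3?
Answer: -551/25 ≈ -22.040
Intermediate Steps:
m = 5 (m = 2 + 3 = 5)
v(H) = 10 (v(H) = 6 - 1*(-4) = 6 + 4 = 10)
t = 60
M = 72
Q(u, f) = 50 (Q(u, f) = 60 - 1*10 = 60 - 10 = 50)
-1102/Q(m, M) = -1102/50 = -1102*1/50 = -551/25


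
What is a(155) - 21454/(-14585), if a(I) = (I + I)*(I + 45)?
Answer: 904291454/14585 ≈ 62002.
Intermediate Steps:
a(I) = 2*I*(45 + I) (a(I) = (2*I)*(45 + I) = 2*I*(45 + I))
a(155) - 21454/(-14585) = 2*155*(45 + 155) - 21454/(-14585) = 2*155*200 - 21454*(-1)/14585 = 62000 - 1*(-21454/14585) = 62000 + 21454/14585 = 904291454/14585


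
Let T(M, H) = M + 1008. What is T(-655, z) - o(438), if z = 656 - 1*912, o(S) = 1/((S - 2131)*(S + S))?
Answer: 523523005/1483068 ≈ 353.00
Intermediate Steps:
o(S) = 1/(2*S*(-2131 + S)) (o(S) = 1/((-2131 + S)*(2*S)) = 1/(2*S*(-2131 + S)))
z = -256 (z = 656 - 912 = -256)
T(M, H) = 1008 + M
T(-655, z) - o(438) = (1008 - 655) - 1/(2*438*(-2131 + 438)) = 353 - 1/(2*438*(-1693)) = 353 - (-1)/(2*438*1693) = 353 - 1*(-1/1483068) = 353 + 1/1483068 = 523523005/1483068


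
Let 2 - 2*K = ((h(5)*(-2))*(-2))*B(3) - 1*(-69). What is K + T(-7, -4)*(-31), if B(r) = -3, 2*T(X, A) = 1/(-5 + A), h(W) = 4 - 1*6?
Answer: -394/9 ≈ -43.778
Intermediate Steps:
h(W) = -2 (h(W) = 4 - 6 = -2)
T(X, A) = 1/(2*(-5 + A))
K = -91/2 (K = 1 - ((-2*(-2)*(-2))*(-3) - 1*(-69))/2 = 1 - ((4*(-2))*(-3) + 69)/2 = 1 - (-8*(-3) + 69)/2 = 1 - (24 + 69)/2 = 1 - ½*93 = 1 - 93/2 = -91/2 ≈ -45.500)
K + T(-7, -4)*(-31) = -91/2 + (1/(2*(-5 - 4)))*(-31) = -91/2 + ((½)/(-9))*(-31) = -91/2 + ((½)*(-⅑))*(-31) = -91/2 - 1/18*(-31) = -91/2 + 31/18 = -394/9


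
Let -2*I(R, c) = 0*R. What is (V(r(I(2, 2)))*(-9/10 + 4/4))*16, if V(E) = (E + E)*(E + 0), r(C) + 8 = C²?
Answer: 1024/5 ≈ 204.80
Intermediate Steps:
I(R, c) = 0 (I(R, c) = -0*R = -½*0 = 0)
r(C) = -8 + C²
V(E) = 2*E² (V(E) = (2*E)*E = 2*E²)
(V(r(I(2, 2)))*(-9/10 + 4/4))*16 = ((2*(-8 + 0²)²)*(-9/10 + 4/4))*16 = ((2*(-8 + 0)²)*(-9*⅒ + 4*(¼)))*16 = ((2*(-8)²)*(-9/10 + 1))*16 = ((2*64)*(⅒))*16 = (128*(⅒))*16 = (64/5)*16 = 1024/5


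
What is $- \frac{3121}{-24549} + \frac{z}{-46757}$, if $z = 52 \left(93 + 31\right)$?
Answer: $- \frac{12363355}{1147837593} \approx -0.010771$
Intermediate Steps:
$z = 6448$ ($z = 52 \cdot 124 = 6448$)
$- \frac{3121}{-24549} + \frac{z}{-46757} = - \frac{3121}{-24549} + \frac{6448}{-46757} = \left(-3121\right) \left(- \frac{1}{24549}\right) + 6448 \left(- \frac{1}{46757}\right) = \frac{3121}{24549} - \frac{6448}{46757} = - \frac{12363355}{1147837593}$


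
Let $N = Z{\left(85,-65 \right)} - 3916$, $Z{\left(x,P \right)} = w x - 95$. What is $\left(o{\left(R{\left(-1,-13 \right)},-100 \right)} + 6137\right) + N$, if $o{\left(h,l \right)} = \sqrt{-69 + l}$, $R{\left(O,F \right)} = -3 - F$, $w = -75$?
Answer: $-4249 + 13 i \approx -4249.0 + 13.0 i$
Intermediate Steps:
$Z{\left(x,P \right)} = -95 - 75 x$ ($Z{\left(x,P \right)} = - 75 x - 95 = -95 - 75 x$)
$N = -10386$ ($N = \left(-95 - 6375\right) - 3916 = -6470 - 3916 = -10386$)
$\left(o{\left(R{\left(-1,-13 \right)},-100 \right)} + 6137\right) + N = \left(\sqrt{-69 - 100} + 6137\right) - 10386 = \left(\sqrt{-169} + 6137\right) - 10386 = \left(13 i + 6137\right) - 10386 = \left(6137 + 13 i\right) - 10386 = -4249 + 13 i$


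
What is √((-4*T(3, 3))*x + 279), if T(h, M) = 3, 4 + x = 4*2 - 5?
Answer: √291 ≈ 17.059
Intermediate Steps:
x = -1 (x = -4 + (4*2 - 5) = -4 + (8 - 5) = -4 + 3 = -1)
√((-4*T(3, 3))*x + 279) = √(-4*3*(-1) + 279) = √(-12*(-1) + 279) = √(12 + 279) = √291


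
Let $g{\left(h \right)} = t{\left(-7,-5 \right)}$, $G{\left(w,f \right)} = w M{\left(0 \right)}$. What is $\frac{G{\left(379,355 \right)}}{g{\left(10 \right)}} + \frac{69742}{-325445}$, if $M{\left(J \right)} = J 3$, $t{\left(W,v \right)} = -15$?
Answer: $- \frac{69742}{325445} \approx -0.2143$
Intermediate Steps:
$M{\left(J \right)} = 3 J$
$G{\left(w,f \right)} = 0$ ($G{\left(w,f \right)} = w 3 \cdot 0 = w 0 = 0$)
$g{\left(h \right)} = -15$
$\frac{G{\left(379,355 \right)}}{g{\left(10 \right)}} + \frac{69742}{-325445} = \frac{0}{-15} + \frac{69742}{-325445} = 0 \left(- \frac{1}{15}\right) + 69742 \left(- \frac{1}{325445}\right) = 0 - \frac{69742}{325445} = - \frac{69742}{325445}$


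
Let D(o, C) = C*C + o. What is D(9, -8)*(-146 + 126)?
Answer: -1460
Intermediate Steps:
D(o, C) = o + C² (D(o, C) = C² + o = o + C²)
D(9, -8)*(-146 + 126) = (9 + (-8)²)*(-146 + 126) = (9 + 64)*(-20) = 73*(-20) = -1460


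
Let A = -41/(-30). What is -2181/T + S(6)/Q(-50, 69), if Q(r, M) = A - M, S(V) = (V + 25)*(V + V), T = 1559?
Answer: -21823689/3163211 ≈ -6.8992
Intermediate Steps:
S(V) = 2*V*(25 + V) (S(V) = (25 + V)*(2*V) = 2*V*(25 + V))
A = 41/30 (A = -41*(-1/30) = 41/30 ≈ 1.3667)
Q(r, M) = 41/30 - M
-2181/T + S(6)/Q(-50, 69) = -2181/1559 + (2*6*(25 + 6))/(41/30 - 1*69) = -2181*1/1559 + (2*6*31)/(41/30 - 69) = -2181/1559 + 372/(-2029/30) = -2181/1559 + 372*(-30/2029) = -2181/1559 - 11160/2029 = -21823689/3163211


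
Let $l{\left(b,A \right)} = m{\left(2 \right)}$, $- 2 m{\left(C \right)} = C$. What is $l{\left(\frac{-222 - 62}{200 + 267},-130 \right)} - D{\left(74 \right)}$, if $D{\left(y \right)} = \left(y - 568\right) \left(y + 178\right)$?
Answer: $124487$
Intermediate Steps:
$m{\left(C \right)} = - \frac{C}{2}$
$D{\left(y \right)} = \left(-568 + y\right) \left(178 + y\right)$
$l{\left(b,A \right)} = -1$ ($l{\left(b,A \right)} = \left(- \frac{1}{2}\right) 2 = -1$)
$l{\left(\frac{-222 - 62}{200 + 267},-130 \right)} - D{\left(74 \right)} = -1 - \left(-101104 + 74^{2} - 28860\right) = -1 - \left(-101104 + 5476 - 28860\right) = -1 - -124488 = -1 + 124488 = 124487$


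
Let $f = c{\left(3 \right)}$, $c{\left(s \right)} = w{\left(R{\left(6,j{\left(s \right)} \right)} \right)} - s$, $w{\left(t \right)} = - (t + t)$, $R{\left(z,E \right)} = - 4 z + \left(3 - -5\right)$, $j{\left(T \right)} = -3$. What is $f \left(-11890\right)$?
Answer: $-344810$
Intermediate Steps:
$R{\left(z,E \right)} = 8 - 4 z$ ($R{\left(z,E \right)} = - 4 z + \left(3 + 5\right) = - 4 z + 8 = 8 - 4 z$)
$w{\left(t \right)} = - 2 t$
$c{\left(s \right)} = 32 - s$ ($c{\left(s \right)} = - 2 \left(8 - 24\right) - s = \left(-2\right) \left(-16\right) - s = 32 - s$)
$f = 29$ ($f = 32 - 3 = 29$)
$f \left(-11890\right) = 29 \left(-11890\right) = -344810$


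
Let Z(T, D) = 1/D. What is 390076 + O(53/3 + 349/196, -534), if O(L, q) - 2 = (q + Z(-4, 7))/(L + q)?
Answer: 118021143354/302557 ≈ 3.9008e+5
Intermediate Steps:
O(L, q) = 2 + (⅐ + q)/(L + q) (O(L, q) = 2 + (q + 1/7)/(L + q) = 2 + (q + ⅐)/(L + q) = 2 + (⅐ + q)/(L + q))
390076 + O(53/3 + 349/196, -534) = 390076 + (⅐ + 2*(53/3 + 349/196) + 3*(-534))/((53/3 + 349/196) - 534) = 390076 + (⅐ + 2*(53*(⅓) + 349*(1/196)) - 1602)/((53*(⅓) + 349*(1/196)) - 534) = 390076 + (⅐ + 2*(53/3 + 349/196) - 1602)/((53/3 + 349/196) - 534) = 390076 + (⅐ + 2*(11435/588) - 1602)/(11435/588 - 534) = 390076 + (⅐ + 11435/294 - 1602)/(-302557/588) = 390076 - 588/302557*(-459511/294) = 390076 + 919022/302557 = 118021143354/302557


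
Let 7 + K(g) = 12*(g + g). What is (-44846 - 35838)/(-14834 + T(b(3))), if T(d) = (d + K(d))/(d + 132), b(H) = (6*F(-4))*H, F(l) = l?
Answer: 4841040/891847 ≈ 5.4281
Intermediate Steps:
b(H) = -24*H (b(H) = (6*(-4))*H = -24*H)
K(g) = -7 + 24*g (K(g) = -7 + 12*(g + g) = -7 + 12*(2*g) = -7 + 24*g)
T(d) = (-7 + 25*d)/(132 + d) (T(d) = (d + (-7 + 24*d))/(d + 132) = (-7 + 25*d)/(132 + d))
(-44846 - 35838)/(-14834 + T(b(3))) = (-44846 - 35838)/(-14834 + (-7 + 25*(-24*3))/(132 - 24*3)) = -80684/(-14834 + (-7 + 25*(-72))/(132 - 72)) = -80684/(-14834 + (-7 - 1800)/60) = -80684/(-14834 + (1/60)*(-1807)) = -80684/(-14834 - 1807/60) = -80684/(-891847/60) = -80684*(-60/891847) = 4841040/891847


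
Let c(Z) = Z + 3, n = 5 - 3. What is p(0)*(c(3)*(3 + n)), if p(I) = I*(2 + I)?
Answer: 0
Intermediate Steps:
n = 2
c(Z) = 3 + Z
p(0)*(c(3)*(3 + n)) = (0*(2 + 0))*((3 + 3)*(3 + 2)) = (0*2)*(6*5) = 0*30 = 0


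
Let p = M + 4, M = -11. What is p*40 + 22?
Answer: -258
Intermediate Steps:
p = -7 (p = -11 + 4 = -7)
p*40 + 22 = -7*40 + 22 = -280 + 22 = -258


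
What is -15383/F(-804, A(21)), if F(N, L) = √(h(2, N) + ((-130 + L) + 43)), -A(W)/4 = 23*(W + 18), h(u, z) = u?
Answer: 15383*I*√3673/3673 ≈ 253.82*I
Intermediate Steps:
A(W) = -1656 - 92*W (A(W) = -92*(W + 18) = -92*(18 + W) = -4*(414 + 23*W) = -1656 - 92*W)
F(N, L) = √(-85 + L) (F(N, L) = √(2 + ((-130 + L) + 43)) = √(2 + (-87 + L)) = √(-85 + L))
-15383/F(-804, A(21)) = -15383/√(-85 + (-1656 - 92*21)) = -15383/√(-85 + (-1656 - 1932)) = -15383/√(-85 - 3588) = -15383*(-I*√3673/3673) = -(-15383)*I*√3673/3673 = 15383*I*√3673/3673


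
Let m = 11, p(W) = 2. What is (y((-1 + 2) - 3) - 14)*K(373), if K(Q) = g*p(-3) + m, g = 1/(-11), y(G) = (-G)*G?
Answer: -2142/11 ≈ -194.73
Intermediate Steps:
y(G) = -G²
g = -1/11 (g = 1*(-1/11) = -1/11 ≈ -0.090909)
K(Q) = 119/11 (K(Q) = -1/11*2 + 11 = -2/11 + 11 = 119/11)
(y((-1 + 2) - 3) - 14)*K(373) = (-((-1 + 2) - 3)² - 14)*(119/11) = (-(1 - 3)² - 14)*(119/11) = (-1*(-2)² - 14)*(119/11) = (-1*4 - 14)*(119/11) = (-4 - 14)*(119/11) = -18*119/11 = -2142/11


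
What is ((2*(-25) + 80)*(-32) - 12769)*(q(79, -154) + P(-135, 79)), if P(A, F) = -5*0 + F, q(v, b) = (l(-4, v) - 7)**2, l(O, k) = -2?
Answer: -2196640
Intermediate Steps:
q(v, b) = 81 (q(v, b) = (-2 - 7)**2 = (-9)**2 = 81)
P(A, F) = F (P(A, F) = 0 + F = F)
((2*(-25) + 80)*(-32) - 12769)*(q(79, -154) + P(-135, 79)) = ((2*(-25) + 80)*(-32) - 12769)*(81 + 79) = ((-50 + 80)*(-32) - 12769)*160 = (30*(-32) - 12769)*160 = (-960 - 12769)*160 = -13729*160 = -2196640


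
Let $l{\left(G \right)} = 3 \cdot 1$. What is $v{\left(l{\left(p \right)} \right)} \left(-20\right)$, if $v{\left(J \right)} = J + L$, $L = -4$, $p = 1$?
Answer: $20$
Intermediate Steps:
$l{\left(G \right)} = 3$
$v{\left(J \right)} = -4 + J$ ($v{\left(J \right)} = J - 4 = -4 + J$)
$v{\left(l{\left(p \right)} \right)} \left(-20\right) = \left(-4 + 3\right) \left(-20\right) = \left(-1\right) \left(-20\right) = 20$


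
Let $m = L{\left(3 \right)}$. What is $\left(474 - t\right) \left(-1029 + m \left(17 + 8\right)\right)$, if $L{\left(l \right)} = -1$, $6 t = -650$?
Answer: $- \frac{1841338}{3} \approx -6.1378 \cdot 10^{5}$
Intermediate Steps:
$t = - \frac{325}{3}$ ($t = \frac{1}{6} \left(-650\right) = - \frac{325}{3} \approx -108.33$)
$m = -1$
$\left(474 - t\right) \left(-1029 + m \left(17 + 8\right)\right) = \left(474 - - \frac{325}{3}\right) \left(-1029 - \left(17 + 8\right)\right) = \left(474 + \frac{325}{3}\right) \left(-1029 - 25\right) = \frac{1747 \left(-1029 - 25\right)}{3} = \frac{1747}{3} \left(-1054\right) = - \frac{1841338}{3}$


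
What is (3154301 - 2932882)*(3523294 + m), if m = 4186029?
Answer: 1706990589337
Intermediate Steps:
(3154301 - 2932882)*(3523294 + m) = (3154301 - 2932882)*(3523294 + 4186029) = 221419*7709323 = 1706990589337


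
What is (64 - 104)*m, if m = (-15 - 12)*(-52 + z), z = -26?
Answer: -84240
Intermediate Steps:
m = 2106 (m = (-15 - 12)*(-52 - 26) = -27*(-78) = 2106)
(64 - 104)*m = (64 - 104)*2106 = -40*2106 = -84240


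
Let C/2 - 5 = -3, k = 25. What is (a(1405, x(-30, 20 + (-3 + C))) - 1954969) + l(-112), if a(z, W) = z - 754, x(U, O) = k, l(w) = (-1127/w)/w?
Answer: -500305431/256 ≈ -1.9543e+6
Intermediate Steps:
C = 4 (C = 10 + 2*(-3) = 10 - 6 = 4)
l(w) = -1127/w²
x(U, O) = 25
a(z, W) = -754 + z
(a(1405, x(-30, 20 + (-3 + C))) - 1954969) + l(-112) = ((-754 + 1405) - 1954969) - 1127/(-112)² = (651 - 1954969) - 1127*1/12544 = -1954318 - 23/256 = -500305431/256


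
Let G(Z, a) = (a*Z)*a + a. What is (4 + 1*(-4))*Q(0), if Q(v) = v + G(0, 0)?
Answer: 0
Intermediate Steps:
G(Z, a) = a + Z*a² (G(Z, a) = (Z*a)*a + a = Z*a² + a = a + Z*a²)
Q(v) = v (Q(v) = v + 0*(1 + 0*0) = v + 0*(1 + 0) = v + 0*1 = v + 0 = v)
(4 + 1*(-4))*Q(0) = (4 + 1*(-4))*0 = (4 - 4)*0 = 0*0 = 0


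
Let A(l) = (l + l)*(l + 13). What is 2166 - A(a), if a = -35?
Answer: 626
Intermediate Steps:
A(l) = 2*l*(13 + l) (A(l) = (2*l)*(13 + l) = 2*l*(13 + l))
2166 - A(a) = 2166 - 2*(-35)*(13 - 35) = 2166 - 2*(-35)*(-22) = 2166 - 1*1540 = 2166 - 1540 = 626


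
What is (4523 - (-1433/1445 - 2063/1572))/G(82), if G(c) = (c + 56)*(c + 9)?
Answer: 10279409131/28525999320 ≈ 0.36035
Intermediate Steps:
G(c) = (9 + c)*(56 + c) (G(c) = (56 + c)*(9 + c) = (9 + c)*(56 + c))
(4523 - (-1433/1445 - 2063/1572))/G(82) = (4523 - (-1433/1445 - 2063/1572))/(504 + 82**2 + 65*82) = (4523 - (-1433*1/1445 - 2063*1/1572))/(504 + 6724 + 5330) = (4523 - (-1433/1445 - 2063/1572))/12558 = (4523 - 1*(-5233711/2271540))*(1/12558) = (4523 + 5233711/2271540)*(1/12558) = (10279409131/2271540)*(1/12558) = 10279409131/28525999320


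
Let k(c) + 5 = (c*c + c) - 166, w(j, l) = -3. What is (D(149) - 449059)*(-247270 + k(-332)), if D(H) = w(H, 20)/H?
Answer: 9203375254906/149 ≈ 6.1768e+10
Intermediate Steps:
k(c) = -171 + c + c² (k(c) = -5 + ((c*c + c) - 166) = -5 + ((c² + c) - 166) = -5 + ((c + c²) - 166) = -5 + (-166 + c + c²) = -171 + c + c²)
D(H) = -3/H
(D(149) - 449059)*(-247270 + k(-332)) = (-3/149 - 449059)*(-247270 + (-171 - 332 + (-332)²)) = (-3*1/149 - 449059)*(-247270 + (-171 - 332 + 110224)) = (-3/149 - 449059)*(-247270 + 109721) = -66909794/149*(-137549) = 9203375254906/149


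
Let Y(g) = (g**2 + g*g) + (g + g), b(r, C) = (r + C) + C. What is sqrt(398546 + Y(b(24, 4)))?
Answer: sqrt(400658) ≈ 632.98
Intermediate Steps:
b(r, C) = r + 2*C (b(r, C) = (C + r) + C = r + 2*C)
Y(g) = 2*g + 2*g**2 (Y(g) = (g**2 + g**2) + 2*g = 2*g**2 + 2*g = 2*g + 2*g**2)
sqrt(398546 + Y(b(24, 4))) = sqrt(398546 + 2*(24 + 2*4)*(1 + (24 + 2*4))) = sqrt(398546 + 2*(24 + 8)*(1 + (24 + 8))) = sqrt(398546 + 2*32*(1 + 32)) = sqrt(398546 + 2*32*33) = sqrt(398546 + 2112) = sqrt(400658)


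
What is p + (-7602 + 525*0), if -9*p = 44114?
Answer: -112532/9 ≈ -12504.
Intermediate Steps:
p = -44114/9 (p = -1/9*44114 = -44114/9 ≈ -4901.6)
p + (-7602 + 525*0) = -44114/9 + (-7602 + 525*0) = -44114/9 + (-7602 + 0) = -44114/9 - 7602 = -112532/9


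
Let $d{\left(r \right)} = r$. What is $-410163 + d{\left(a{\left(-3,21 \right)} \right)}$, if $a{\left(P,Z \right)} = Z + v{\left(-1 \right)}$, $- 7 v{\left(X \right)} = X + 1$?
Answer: $-410142$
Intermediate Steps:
$v{\left(X \right)} = - \frac{1}{7} - \frac{X}{7}$ ($v{\left(X \right)} = - \frac{X + 1}{7} = - \frac{1 + X}{7} = - \frac{1}{7} - \frac{X}{7}$)
$a{\left(P,Z \right)} = Z$ ($a{\left(P,Z \right)} = Z - 0 = Z + \left(- \frac{1}{7} + \frac{1}{7}\right) = Z + 0 = Z$)
$-410163 + d{\left(a{\left(-3,21 \right)} \right)} = -410163 + 21 = -410142$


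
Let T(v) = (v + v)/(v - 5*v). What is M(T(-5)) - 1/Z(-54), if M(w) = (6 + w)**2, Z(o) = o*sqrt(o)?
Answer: 121/4 - I*sqrt(6)/972 ≈ 30.25 - 0.0025201*I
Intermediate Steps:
T(v) = -1/2 (T(v) = (2*v)/((-4*v)) = (2*v)*(-1/(4*v)) = -1/2)
Z(o) = o**(3/2)
M(T(-5)) - 1/Z(-54) = (6 - 1/2)**2 - 1/((-54)**(3/2)) = (11/2)**2 - 1/((-162*I*sqrt(6))) = 121/4 - I*sqrt(6)/972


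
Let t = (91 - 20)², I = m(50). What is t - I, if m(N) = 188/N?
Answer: 125931/25 ≈ 5037.2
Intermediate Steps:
I = 94/25 (I = 188/50 = 188*(1/50) = 94/25 ≈ 3.7600)
t = 5041 (t = 71² = 5041)
t - I = 5041 - 1*94/25 = 5041 - 94/25 = 125931/25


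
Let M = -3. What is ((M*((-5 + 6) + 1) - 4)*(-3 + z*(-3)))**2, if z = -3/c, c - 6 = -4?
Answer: 225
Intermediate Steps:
c = 2 (c = 6 - 4 = 2)
z = -3/2 ≈ -1.5000
((M*((-5 + 6) + 1) - 4)*(-3 + z*(-3)))**2 = ((-3*((-5 + 6) + 1) - 4)*(-3 - 3/2*(-3)))**2 = ((-3*(1 + 1) - 4)*(-3 + 9/2))**2 = ((-3*2 - 4)*(3/2))**2 = ((-6 - 4)*(3/2))**2 = (-10*3/2)**2 = (-15)**2 = 225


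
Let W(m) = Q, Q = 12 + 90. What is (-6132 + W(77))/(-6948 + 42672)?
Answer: -1005/5954 ≈ -0.16879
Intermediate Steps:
Q = 102
W(m) = 102
(-6132 + W(77))/(-6948 + 42672) = (-6132 + 102)/(-6948 + 42672) = -6030/35724 = -6030*1/35724 = -1005/5954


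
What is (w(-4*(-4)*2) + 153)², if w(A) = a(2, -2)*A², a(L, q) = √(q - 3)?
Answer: -5219471 + 313344*I*√5 ≈ -5.2195e+6 + 7.0066e+5*I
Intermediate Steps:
a(L, q) = √(-3 + q)
w(A) = I*√5*A² (w(A) = √(-3 - 2)*A² = √(-5)*A² = (I*√5)*A² = I*√5*A²)
(w(-4*(-4)*2) + 153)² = (I*√5*(-4*(-4)*2)² + 153)² = (I*√5*(16*2)² + 153)² = (I*√5*32² + 153)² = (I*√5*1024 + 153)² = (1024*I*√5 + 153)² = (153 + 1024*I*√5)²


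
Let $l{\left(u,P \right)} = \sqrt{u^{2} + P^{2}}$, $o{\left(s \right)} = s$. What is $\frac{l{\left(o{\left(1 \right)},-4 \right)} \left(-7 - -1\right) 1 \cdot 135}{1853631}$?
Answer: $- \frac{30 \sqrt{17}}{68653} \approx -0.0018017$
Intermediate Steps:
$l{\left(u,P \right)} = \sqrt{P^{2} + u^{2}}$
$\frac{l{\left(o{\left(1 \right)},-4 \right)} \left(-7 - -1\right) 1 \cdot 135}{1853631} = \frac{\sqrt{\left(-4\right)^{2} + 1^{2}} \left(-7 - -1\right) 1 \cdot 135}{1853631} = \sqrt{16 + 1} \left(-7 + 1\right) 1 \cdot 135 \cdot \frac{1}{1853631} = \sqrt{17} \left(\left(-6\right) 1\right) 135 \cdot \frac{1}{1853631} = \sqrt{17} \left(-6\right) 135 \cdot \frac{1}{1853631} = - 6 \sqrt{17} \cdot 135 \cdot \frac{1}{1853631} = - 810 \sqrt{17} \cdot \frac{1}{1853631} = - \frac{30 \sqrt{17}}{68653}$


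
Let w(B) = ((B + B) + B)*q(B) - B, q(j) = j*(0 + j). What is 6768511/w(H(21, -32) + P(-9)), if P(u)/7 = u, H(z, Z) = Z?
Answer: -6768511/2572030 ≈ -2.6316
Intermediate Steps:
q(j) = j**2 (q(j) = j*j = j**2)
P(u) = 7*u
w(B) = -B + 3*B**3 (w(B) = ((B + B) + B)*B**2 - B = (2*B + B)*B**2 - B = (3*B)*B**2 - B = 3*B**3 - B = -B + 3*B**3)
6768511/w(H(21, -32) + P(-9)) = 6768511/(-(-32 + 7*(-9)) + 3*(-32 + 7*(-9))**3) = 6768511/(-(-32 - 63) + 3*(-32 - 63)**3) = 6768511/(-1*(-95) + 3*(-95)**3) = 6768511/(95 + 3*(-857375)) = 6768511/(95 - 2572125) = 6768511/(-2572030) = 6768511*(-1/2572030) = -6768511/2572030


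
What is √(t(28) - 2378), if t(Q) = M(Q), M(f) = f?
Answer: 5*I*√94 ≈ 48.477*I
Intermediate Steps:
t(Q) = Q
√(t(28) - 2378) = √(28 - 2378) = √(-2350) = 5*I*√94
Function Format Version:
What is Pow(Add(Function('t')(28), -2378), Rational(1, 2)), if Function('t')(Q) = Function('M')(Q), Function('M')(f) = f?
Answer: Mul(5, I, Pow(94, Rational(1, 2))) ≈ Mul(48.477, I)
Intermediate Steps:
Function('t')(Q) = Q
Pow(Add(Function('t')(28), -2378), Rational(1, 2)) = Pow(Add(28, -2378), Rational(1, 2)) = Pow(-2350, Rational(1, 2)) = Mul(5, I, Pow(94, Rational(1, 2)))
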